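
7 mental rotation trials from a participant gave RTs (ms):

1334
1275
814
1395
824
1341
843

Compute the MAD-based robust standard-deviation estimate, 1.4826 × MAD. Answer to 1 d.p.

177.9 ms

Sorted: 814, 824, 843, 1275, 1334, 1341, 1395 → median = 1275
|x − 1275| sorted: 0, 59, 66, 120, 432, 451, 461 → MAD = 120
Robust SD ≈ 1.4826 × 120 = 177.912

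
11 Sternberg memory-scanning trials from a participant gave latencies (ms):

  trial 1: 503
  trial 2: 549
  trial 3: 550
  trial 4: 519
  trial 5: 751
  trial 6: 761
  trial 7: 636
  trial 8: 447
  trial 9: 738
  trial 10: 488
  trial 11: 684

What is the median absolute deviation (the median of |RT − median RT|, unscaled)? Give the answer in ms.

86 ms

Sorted: 447, 488, 503, 519, 549, 550, 636, 684, 738, 751, 761 → median = 550
|x − 550|: 47, 1, 0, 31, 201, 211, 86, 103, 188, 62, 134
Sorted deviations: 0, 1, 31, 47, 62, 86, 103, 134, 188, 201, 211 → MAD = 86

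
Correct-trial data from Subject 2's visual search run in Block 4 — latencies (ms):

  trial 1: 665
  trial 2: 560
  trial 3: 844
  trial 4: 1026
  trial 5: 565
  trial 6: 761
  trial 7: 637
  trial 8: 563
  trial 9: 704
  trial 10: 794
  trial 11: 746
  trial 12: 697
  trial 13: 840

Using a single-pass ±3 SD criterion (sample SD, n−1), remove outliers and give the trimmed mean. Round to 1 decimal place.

n = 13, ΣRT = 9402, M = 723.231
Σ(x−M)² = 216082.31; s = √(216082.31/12) = 134.190
Cutoffs: 723.231 ± 3·134.190 → [320.7, 1125.8]
No RTs fall outside the cutoffs; all 13 retained. Mean = 9402/13 = 723.231

723.2 ms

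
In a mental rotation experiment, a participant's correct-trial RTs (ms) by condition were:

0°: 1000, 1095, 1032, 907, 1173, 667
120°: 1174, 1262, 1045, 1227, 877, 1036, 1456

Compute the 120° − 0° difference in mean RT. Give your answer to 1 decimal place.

174.9 ms

M(0°) = 5874/6 = 979.000
M(120°) = 8077/7 = 1153.857
Difference = 1153.857 − 979.000 = 174.857 ms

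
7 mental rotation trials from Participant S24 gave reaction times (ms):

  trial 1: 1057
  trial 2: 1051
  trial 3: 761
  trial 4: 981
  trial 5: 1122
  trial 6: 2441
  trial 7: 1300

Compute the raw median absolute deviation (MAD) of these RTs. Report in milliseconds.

Sorted: 761, 981, 1051, 1057, 1122, 1300, 2441 → median = 1057
|x − 1057|: 0, 6, 296, 76, 65, 1384, 243
Sorted deviations: 0, 6, 65, 76, 243, 296, 1384 → MAD = 76

76 ms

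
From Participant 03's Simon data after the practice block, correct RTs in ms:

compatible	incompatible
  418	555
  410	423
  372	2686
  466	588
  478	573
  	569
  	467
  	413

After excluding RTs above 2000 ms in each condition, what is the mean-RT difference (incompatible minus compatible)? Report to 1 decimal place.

incompatible: exclude 2686
M(compatible) = 2144/5 = 428.800
M(incompatible) = 3588/7 = 512.571
Difference = 512.571 − 428.800 = 83.771 ms

83.8 ms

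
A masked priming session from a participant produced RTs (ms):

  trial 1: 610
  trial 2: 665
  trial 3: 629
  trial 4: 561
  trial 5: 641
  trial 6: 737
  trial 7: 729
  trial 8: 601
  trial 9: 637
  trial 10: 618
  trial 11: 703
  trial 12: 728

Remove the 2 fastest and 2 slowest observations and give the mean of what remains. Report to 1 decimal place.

Sorted: 561, 601, 610, 618, 629, 637, 641, 665, 703, 728, 729, 737
Drop lowest 2 (561, 601) and highest 2 (729, 737)
Remaining (n=8): Σ = 5231, mean = 5231/8 = 653.875

653.9 ms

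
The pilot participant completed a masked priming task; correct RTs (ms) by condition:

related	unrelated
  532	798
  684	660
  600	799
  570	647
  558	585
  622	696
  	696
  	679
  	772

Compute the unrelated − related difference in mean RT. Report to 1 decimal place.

109.2 ms

M(related) = 3566/6 = 594.333
M(unrelated) = 6332/9 = 703.556
Difference = 703.556 − 594.333 = 109.222 ms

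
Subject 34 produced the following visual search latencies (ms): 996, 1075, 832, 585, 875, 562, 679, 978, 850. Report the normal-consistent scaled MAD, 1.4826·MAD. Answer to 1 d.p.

216.5 ms

Sorted: 562, 585, 679, 832, 850, 875, 978, 996, 1075 → median = 850
|x − 850| sorted: 0, 18, 25, 128, 146, 171, 225, 265, 288 → MAD = 146
Robust SD ≈ 1.4826 × 146 = 216.460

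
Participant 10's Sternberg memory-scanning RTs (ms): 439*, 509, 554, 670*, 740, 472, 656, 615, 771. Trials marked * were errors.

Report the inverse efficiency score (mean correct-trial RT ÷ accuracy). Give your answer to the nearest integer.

793 ms

Correct trials (n=7): 509, 554, 740, 472, 656, 615, 771
Mean correct RT = 4317/7 = 616.7143 ms
Proportion correct = 7/9
IES = 616.7143 / (7/9) = 792.918 ms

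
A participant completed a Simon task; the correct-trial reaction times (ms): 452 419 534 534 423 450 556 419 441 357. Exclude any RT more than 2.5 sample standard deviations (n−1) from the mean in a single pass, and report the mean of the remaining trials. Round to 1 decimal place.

458.5 ms

n = 10, ΣRT = 4585, M = 458.500
Σ(x−M)² = 36010.50; s = √(36010.50/9) = 63.255
Cutoffs: 458.500 ± 2.5·63.255 → [300.4, 616.6]
No RTs fall outside the cutoffs; all 10 retained. Mean = 4585/10 = 458.500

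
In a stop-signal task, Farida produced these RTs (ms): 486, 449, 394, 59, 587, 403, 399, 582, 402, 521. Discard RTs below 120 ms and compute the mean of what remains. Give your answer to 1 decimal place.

469.2 ms

Excluded: 59
Retained (n=9): Σ = 4223
Mean = 4223/9 = 469.2222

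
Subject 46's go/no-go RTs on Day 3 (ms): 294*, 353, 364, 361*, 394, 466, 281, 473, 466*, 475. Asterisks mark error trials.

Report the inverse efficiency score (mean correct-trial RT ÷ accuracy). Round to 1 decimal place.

Correct trials (n=7): 353, 364, 394, 466, 281, 473, 475
Mean correct RT = 2806/7 = 400.8571 ms
Proportion correct = 7/10
IES = 400.8571 / (7/10) = 572.653 ms

572.7 ms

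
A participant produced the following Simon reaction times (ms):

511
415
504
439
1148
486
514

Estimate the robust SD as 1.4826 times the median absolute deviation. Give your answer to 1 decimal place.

Sorted: 415, 439, 486, 504, 511, 514, 1148 → median = 504
|x − 504| sorted: 0, 7, 10, 18, 65, 89, 644 → MAD = 18
Robust SD ≈ 1.4826 × 18 = 26.687

26.7 ms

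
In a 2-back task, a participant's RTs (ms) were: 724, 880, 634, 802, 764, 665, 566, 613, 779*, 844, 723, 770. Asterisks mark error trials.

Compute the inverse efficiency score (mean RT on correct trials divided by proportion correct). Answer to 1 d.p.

Correct trials (n=11): 724, 880, 634, 802, 764, 665, 566, 613, 844, 723, 770
Mean correct RT = 7985/11 = 725.9091 ms
Proportion correct = 11/12
IES = 725.9091 / (11/12) = 791.901 ms

791.9 ms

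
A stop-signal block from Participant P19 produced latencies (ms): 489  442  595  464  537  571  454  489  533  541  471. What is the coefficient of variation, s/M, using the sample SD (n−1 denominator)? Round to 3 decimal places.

n = 11, Σ = 5586, M = 507.8182
Σ(x−M)² = 25391.636; s = √(25391.636/10) = 50.3901
CV = 50.3901 / 507.8182 = 0.09923

0.099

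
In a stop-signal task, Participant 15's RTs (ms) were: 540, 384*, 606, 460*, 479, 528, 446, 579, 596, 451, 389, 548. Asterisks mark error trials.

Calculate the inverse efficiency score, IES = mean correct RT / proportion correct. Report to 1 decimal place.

Correct trials (n=10): 540, 606, 479, 528, 446, 579, 596, 451, 389, 548
Mean correct RT = 5162/10 = 516.2000 ms
Proportion correct = 10/12
IES = 516.2000 / (10/12) = 619.440 ms

619.4 ms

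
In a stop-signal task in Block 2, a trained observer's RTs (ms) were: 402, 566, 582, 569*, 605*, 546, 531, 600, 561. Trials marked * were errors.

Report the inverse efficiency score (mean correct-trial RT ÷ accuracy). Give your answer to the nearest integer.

Correct trials (n=7): 402, 566, 582, 546, 531, 600, 561
Mean correct RT = 3788/7 = 541.1429 ms
Proportion correct = 7/9
IES = 541.1429 / (7/9) = 695.755 ms

696 ms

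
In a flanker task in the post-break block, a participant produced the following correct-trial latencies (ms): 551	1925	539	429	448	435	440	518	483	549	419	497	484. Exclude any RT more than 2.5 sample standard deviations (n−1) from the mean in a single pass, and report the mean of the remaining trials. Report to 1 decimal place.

482.7 ms

n = 13, ΣRT = 7717, M = 593.615
Σ(x−M)² = 1946227.08; s = √(1946227.08/12) = 402.723
Cutoffs: 593.615 ± 2.5·402.723 → [-413.2, 1600.4]
Outside: 1925 → excluded.
Retained (n=12): Σ = 5792, mean = 5792/12 = 482.667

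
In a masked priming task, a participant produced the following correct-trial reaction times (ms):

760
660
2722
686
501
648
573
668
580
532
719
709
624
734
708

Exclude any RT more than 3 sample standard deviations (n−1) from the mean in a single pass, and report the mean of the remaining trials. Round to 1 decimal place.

n = 15, ΣRT = 11824, M = 788.267
Σ(x−M)² = 4086534.93; s = √(4086534.93/14) = 540.273
Cutoffs: 788.267 ± 3·540.273 → [-832.6, 2409.1]
Outside: 2722 → excluded.
Retained (n=14): Σ = 9102, mean = 9102/14 = 650.143

650.1 ms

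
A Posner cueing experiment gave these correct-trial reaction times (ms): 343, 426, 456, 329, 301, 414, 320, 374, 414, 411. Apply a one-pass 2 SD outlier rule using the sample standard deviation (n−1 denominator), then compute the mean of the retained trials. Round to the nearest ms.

n = 10, ΣRT = 3788, M = 378.800
Σ(x−M)² = 24997.60; s = √(24997.60/9) = 52.702
Cutoffs: 378.800 ± 2·52.702 → [273.4, 484.2]
No RTs fall outside the cutoffs; all 10 retained. Mean = 3788/10 = 378.800

379 ms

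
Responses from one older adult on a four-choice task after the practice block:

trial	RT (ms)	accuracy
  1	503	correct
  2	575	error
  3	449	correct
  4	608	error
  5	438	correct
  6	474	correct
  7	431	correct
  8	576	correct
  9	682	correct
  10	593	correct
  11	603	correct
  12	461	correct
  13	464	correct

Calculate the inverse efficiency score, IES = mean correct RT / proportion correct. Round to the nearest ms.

610 ms

Correct trials (n=11): 503, 449, 438, 474, 431, 576, 682, 593, 603, 461, 464
Mean correct RT = 5674/11 = 515.8182 ms
Proportion correct = 11/13
IES = 515.8182 / (11/13) = 609.603 ms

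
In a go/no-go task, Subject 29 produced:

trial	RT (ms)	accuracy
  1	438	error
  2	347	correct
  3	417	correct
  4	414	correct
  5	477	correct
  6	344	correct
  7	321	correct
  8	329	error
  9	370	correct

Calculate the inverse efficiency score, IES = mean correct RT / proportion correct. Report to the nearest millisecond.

Correct trials (n=7): 347, 417, 414, 477, 344, 321, 370
Mean correct RT = 2690/7 = 384.2857 ms
Proportion correct = 7/9
IES = 384.2857 / (7/9) = 494.082 ms

494 ms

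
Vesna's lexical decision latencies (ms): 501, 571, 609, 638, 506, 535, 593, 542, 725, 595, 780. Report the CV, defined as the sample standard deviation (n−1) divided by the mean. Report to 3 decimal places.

n = 11, Σ = 6595, M = 599.5455
Σ(x−M)² = 76688.727; s = √(76688.727/10) = 87.5721
CV = 87.5721 / 599.5455 = 0.14606

0.146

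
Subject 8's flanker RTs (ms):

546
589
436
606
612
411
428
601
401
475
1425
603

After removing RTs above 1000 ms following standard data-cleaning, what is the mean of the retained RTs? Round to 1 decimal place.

518.9 ms

Excluded: 1425
Retained (n=11): Σ = 5708
Mean = 5708/11 = 518.9091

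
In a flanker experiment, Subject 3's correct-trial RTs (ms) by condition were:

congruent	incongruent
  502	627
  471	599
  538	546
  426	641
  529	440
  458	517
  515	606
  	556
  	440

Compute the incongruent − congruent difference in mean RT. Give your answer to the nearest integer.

61 ms

M(congruent) = 3439/7 = 491.286
M(incongruent) = 4972/9 = 552.444
Difference = 552.444 − 491.286 = 61.159 ms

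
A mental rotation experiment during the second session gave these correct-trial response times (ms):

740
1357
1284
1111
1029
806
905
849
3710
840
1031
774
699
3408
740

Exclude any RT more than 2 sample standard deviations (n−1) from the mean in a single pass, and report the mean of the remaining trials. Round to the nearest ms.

n = 15, ΣRT = 19283, M = 1285.533
Σ(x−M)² = 12513791.73; s = √(12513791.73/14) = 945.432
Cutoffs: 1285.533 ± 2·945.432 → [-605.3, 3176.4]
Outside: 3408, 3710 → excluded.
Retained (n=13): Σ = 12165, mean = 12165/13 = 935.769

936 ms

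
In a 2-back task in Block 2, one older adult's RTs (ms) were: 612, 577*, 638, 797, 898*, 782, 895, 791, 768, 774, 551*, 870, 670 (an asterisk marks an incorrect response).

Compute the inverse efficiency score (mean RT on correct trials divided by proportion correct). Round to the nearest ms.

Correct trials (n=10): 612, 638, 797, 782, 895, 791, 768, 774, 870, 670
Mean correct RT = 7597/10 = 759.7000 ms
Proportion correct = 10/13
IES = 759.7000 / (10/13) = 987.610 ms

988 ms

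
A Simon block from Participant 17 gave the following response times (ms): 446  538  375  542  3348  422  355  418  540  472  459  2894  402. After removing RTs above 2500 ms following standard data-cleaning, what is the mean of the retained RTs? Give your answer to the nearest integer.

Excluded: 2894, 3348
Retained (n=11): Σ = 4969
Mean = 4969/11 = 451.7273

452 ms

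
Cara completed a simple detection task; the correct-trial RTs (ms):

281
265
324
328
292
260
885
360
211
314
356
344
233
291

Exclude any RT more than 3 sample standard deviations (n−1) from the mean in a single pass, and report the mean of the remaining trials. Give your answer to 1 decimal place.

n = 14, ΣRT = 4744, M = 338.857
Σ(x−M)² = 347055.71; s = √(347055.71/13) = 163.391
Cutoffs: 338.857 ± 3·163.391 → [-151.3, 829.0]
Outside: 885 → excluded.
Retained (n=13): Σ = 3859, mean = 3859/13 = 296.846

296.8 ms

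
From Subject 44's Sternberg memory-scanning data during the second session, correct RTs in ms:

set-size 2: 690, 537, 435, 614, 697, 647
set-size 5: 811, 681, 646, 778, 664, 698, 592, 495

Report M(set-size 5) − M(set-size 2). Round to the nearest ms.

67 ms

M(set-size 2) = 3620/6 = 603.333
M(set-size 5) = 5365/8 = 670.625
Difference = 670.625 − 603.333 = 67.292 ms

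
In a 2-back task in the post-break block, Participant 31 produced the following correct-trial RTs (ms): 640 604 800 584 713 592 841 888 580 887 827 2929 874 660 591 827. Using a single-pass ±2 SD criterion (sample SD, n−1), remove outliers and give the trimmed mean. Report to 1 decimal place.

727.2 ms

n = 16, ΣRT = 13837, M = 864.812
Σ(x−M)² = 4762544.44; s = √(4762544.44/15) = 563.474
Cutoffs: 864.812 ± 2·563.474 → [-262.1, 1991.8]
Outside: 2929 → excluded.
Retained (n=15): Σ = 10908, mean = 10908/15 = 727.200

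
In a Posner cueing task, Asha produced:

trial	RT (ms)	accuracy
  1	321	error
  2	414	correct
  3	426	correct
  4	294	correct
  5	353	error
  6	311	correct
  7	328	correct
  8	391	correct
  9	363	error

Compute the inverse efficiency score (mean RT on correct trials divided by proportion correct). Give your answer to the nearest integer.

Correct trials (n=6): 414, 426, 294, 311, 328, 391
Mean correct RT = 2164/6 = 360.6667 ms
Proportion correct = 6/9
IES = 360.6667 / (6/9) = 541.000 ms

541 ms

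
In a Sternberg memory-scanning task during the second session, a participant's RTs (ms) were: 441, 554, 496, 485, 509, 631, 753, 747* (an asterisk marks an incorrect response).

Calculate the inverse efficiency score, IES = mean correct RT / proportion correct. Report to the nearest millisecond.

632 ms

Correct trials (n=7): 441, 554, 496, 485, 509, 631, 753
Mean correct RT = 3869/7 = 552.7143 ms
Proportion correct = 7/8
IES = 552.7143 / (7/8) = 631.673 ms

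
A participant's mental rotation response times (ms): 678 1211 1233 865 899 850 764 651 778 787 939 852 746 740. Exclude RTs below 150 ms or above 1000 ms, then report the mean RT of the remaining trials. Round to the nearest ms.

Excluded: 1211, 1233
Retained (n=12): Σ = 9549
Mean = 9549/12 = 795.7500

796 ms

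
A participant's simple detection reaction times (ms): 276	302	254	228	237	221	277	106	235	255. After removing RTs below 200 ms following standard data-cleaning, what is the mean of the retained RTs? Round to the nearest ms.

254 ms

Excluded: 106
Retained (n=9): Σ = 2285
Mean = 2285/9 = 253.8889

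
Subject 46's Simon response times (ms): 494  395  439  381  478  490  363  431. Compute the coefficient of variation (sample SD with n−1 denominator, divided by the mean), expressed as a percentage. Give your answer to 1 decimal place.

n = 8, Σ = 3471, M = 433.8750
Σ(x−M)² = 18076.875; s = √(18076.875/7) = 50.8174
CV = 50.8174 / 433.8750 = 0.11712 = 11.712%

11.7%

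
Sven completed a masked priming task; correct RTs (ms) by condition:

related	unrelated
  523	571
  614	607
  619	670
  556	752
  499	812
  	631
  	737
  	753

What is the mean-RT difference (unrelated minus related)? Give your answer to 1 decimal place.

M(related) = 2811/5 = 562.200
M(unrelated) = 5533/8 = 691.625
Difference = 691.625 − 562.200 = 129.425 ms

129.4 ms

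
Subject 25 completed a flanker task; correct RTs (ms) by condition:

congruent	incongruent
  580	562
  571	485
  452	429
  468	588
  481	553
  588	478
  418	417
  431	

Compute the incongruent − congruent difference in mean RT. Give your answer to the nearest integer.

3 ms

M(congruent) = 3989/8 = 498.625
M(incongruent) = 3512/7 = 501.714
Difference = 501.714 − 498.625 = 3.089 ms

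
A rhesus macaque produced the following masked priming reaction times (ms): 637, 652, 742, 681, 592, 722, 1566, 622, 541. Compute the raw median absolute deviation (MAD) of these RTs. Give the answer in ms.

60 ms

Sorted: 541, 592, 622, 637, 652, 681, 722, 742, 1566 → median = 652
|x − 652|: 15, 0, 90, 29, 60, 70, 914, 30, 111
Sorted deviations: 0, 15, 29, 30, 60, 70, 90, 111, 914 → MAD = 60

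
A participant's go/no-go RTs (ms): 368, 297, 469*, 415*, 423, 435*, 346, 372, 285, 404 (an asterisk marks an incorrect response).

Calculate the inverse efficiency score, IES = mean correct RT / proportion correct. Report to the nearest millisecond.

Correct trials (n=7): 368, 297, 423, 346, 372, 285, 404
Mean correct RT = 2495/7 = 356.4286 ms
Proportion correct = 7/10
IES = 356.4286 / (7/10) = 509.184 ms

509 ms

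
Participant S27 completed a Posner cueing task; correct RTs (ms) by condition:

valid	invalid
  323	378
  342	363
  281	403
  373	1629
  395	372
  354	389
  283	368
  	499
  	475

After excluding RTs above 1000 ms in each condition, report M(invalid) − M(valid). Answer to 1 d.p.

invalid: exclude 1629
M(valid) = 2351/7 = 335.857
M(invalid) = 3247/8 = 405.875
Difference = 405.875 − 335.857 = 70.018 ms

70.0 ms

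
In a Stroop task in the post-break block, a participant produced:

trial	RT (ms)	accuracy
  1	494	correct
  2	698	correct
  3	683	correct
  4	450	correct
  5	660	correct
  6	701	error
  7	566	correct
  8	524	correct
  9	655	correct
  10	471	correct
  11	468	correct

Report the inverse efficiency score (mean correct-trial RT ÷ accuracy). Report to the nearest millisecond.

624 ms

Correct trials (n=10): 494, 698, 683, 450, 660, 566, 524, 655, 471, 468
Mean correct RT = 5669/10 = 566.9000 ms
Proportion correct = 10/11
IES = 566.9000 / (10/11) = 623.590 ms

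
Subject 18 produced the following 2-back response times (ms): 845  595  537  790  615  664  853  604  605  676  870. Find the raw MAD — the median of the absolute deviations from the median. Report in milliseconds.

Sorted: 537, 595, 604, 605, 615, 664, 676, 790, 845, 853, 870 → median = 664
|x − 664|: 181, 69, 127, 126, 49, 0, 189, 60, 59, 12, 206
Sorted deviations: 0, 12, 49, 59, 60, 69, 126, 127, 181, 189, 206 → MAD = 69

69 ms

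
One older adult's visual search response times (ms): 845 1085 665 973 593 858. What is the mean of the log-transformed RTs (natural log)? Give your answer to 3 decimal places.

6.708

ln(RT): 6.7393, 6.9893, 6.4998, 6.8804, 6.3852, 6.7546
Σ ln(RT) = 40.2486
Mean = 40.2486/6 = 6.70811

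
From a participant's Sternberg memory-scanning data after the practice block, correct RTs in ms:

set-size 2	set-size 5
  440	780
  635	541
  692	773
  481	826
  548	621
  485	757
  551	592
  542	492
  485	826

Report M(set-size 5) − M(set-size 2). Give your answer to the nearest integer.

M(set-size 2) = 4859/9 = 539.889
M(set-size 5) = 6208/9 = 689.778
Difference = 689.778 − 539.889 = 149.889 ms

150 ms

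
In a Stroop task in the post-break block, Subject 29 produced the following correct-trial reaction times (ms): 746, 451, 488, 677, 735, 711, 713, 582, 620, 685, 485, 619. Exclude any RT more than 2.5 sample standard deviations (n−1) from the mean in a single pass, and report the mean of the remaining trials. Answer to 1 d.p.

626.0 ms

n = 12, ΣRT = 7512, M = 626.000
Σ(x−M)² = 118728.00; s = √(118728.00/11) = 103.892
Cutoffs: 626.000 ± 2.5·103.892 → [366.3, 885.7]
No RTs fall outside the cutoffs; all 12 retained. Mean = 7512/12 = 626.000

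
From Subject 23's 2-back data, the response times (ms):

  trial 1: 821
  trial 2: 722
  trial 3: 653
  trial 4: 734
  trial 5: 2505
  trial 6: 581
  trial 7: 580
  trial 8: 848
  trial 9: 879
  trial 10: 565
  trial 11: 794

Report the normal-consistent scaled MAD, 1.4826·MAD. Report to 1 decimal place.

Sorted: 565, 580, 581, 653, 722, 734, 794, 821, 848, 879, 2505 → median = 734
|x − 734| sorted: 0, 12, 60, 81, 87, 114, 145, 153, 154, 169, 1771 → MAD = 114
Robust SD ≈ 1.4826 × 114 = 169.016

169.0 ms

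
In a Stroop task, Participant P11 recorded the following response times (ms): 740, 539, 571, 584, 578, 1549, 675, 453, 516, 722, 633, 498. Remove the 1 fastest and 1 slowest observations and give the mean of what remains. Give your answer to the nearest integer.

Sorted: 453, 498, 516, 539, 571, 578, 584, 633, 675, 722, 740, 1549
Drop lowest 1 (453) and highest 1 (1549)
Remaining (n=10): Σ = 6056, mean = 6056/10 = 605.600

606 ms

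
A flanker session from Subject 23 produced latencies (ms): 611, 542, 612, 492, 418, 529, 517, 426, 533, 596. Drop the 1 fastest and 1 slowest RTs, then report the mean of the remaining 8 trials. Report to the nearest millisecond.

531 ms

Sorted: 418, 426, 492, 517, 529, 533, 542, 596, 611, 612
Drop lowest 1 (418) and highest 1 (612)
Remaining (n=8): Σ = 4246, mean = 4246/8 = 530.750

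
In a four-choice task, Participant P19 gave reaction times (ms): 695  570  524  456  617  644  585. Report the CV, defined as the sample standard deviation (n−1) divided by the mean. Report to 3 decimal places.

n = 7, Σ = 4091, M = 584.4286
Σ(x−M)² = 37189.714; s = √(37189.714/6) = 78.7292
CV = 78.7292 / 584.4286 = 0.13471

0.135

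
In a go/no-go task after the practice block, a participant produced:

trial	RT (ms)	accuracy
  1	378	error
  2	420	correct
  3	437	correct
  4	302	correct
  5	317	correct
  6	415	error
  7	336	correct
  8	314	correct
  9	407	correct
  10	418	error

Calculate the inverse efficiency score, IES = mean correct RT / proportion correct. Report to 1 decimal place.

Correct trials (n=7): 420, 437, 302, 317, 336, 314, 407
Mean correct RT = 2533/7 = 361.8571 ms
Proportion correct = 7/10
IES = 361.8571 / (7/10) = 516.939 ms

516.9 ms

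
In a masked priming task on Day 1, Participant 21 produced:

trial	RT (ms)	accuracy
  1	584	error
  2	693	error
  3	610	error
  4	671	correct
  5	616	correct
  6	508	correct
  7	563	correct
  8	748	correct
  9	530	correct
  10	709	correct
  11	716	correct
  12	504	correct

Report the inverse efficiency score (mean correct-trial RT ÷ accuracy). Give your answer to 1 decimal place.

Correct trials (n=9): 671, 616, 508, 563, 748, 530, 709, 716, 504
Mean correct RT = 5565/9 = 618.3333 ms
Proportion correct = 9/12
IES = 618.3333 / (9/12) = 824.444 ms

824.4 ms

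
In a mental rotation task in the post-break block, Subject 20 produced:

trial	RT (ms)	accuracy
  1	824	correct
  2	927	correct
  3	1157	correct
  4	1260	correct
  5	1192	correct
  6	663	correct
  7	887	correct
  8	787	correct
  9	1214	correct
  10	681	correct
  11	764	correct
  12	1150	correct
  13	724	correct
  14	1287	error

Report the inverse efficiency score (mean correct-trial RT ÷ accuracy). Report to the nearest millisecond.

1013 ms

Correct trials (n=13): 824, 927, 1157, 1260, 1192, 663, 887, 787, 1214, 681, 764, 1150, 724
Mean correct RT = 12230/13 = 940.7692 ms
Proportion correct = 13/14
IES = 940.7692 / (13/14) = 1013.136 ms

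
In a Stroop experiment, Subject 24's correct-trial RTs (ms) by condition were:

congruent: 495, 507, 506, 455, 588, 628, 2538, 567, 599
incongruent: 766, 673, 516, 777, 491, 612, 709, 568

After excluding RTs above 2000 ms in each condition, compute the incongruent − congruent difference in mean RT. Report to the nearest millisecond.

96 ms

congruent: exclude 2538
M(congruent) = 4345/8 = 543.125
M(incongruent) = 5112/8 = 639.000
Difference = 639.000 − 543.125 = 95.875 ms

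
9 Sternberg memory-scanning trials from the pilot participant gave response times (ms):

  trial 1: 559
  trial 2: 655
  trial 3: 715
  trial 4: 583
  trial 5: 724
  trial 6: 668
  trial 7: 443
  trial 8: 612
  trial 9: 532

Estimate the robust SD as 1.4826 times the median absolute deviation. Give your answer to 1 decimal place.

83.0 ms

Sorted: 443, 532, 559, 583, 612, 655, 668, 715, 724 → median = 612
|x − 612| sorted: 0, 29, 43, 53, 56, 80, 103, 112, 169 → MAD = 56
Robust SD ≈ 1.4826 × 56 = 83.026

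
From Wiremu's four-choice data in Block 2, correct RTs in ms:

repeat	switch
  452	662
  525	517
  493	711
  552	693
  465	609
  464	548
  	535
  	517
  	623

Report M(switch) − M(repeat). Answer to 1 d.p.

M(repeat) = 2951/6 = 491.833
M(switch) = 5415/9 = 601.667
Difference = 601.667 − 491.833 = 109.833 ms

109.8 ms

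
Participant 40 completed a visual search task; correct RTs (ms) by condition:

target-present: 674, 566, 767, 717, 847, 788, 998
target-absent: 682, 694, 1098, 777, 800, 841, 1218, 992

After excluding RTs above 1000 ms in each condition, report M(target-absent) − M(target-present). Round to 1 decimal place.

target-absent: exclude 1098, 1218
M(target-present) = 5357/7 = 765.286
M(target-absent) = 4786/6 = 797.667
Difference = 797.667 − 765.286 = 32.381 ms

32.4 ms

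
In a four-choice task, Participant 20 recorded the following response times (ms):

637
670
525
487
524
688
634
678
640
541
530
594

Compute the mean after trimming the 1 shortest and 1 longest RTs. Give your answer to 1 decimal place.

597.3 ms

Sorted: 487, 524, 525, 530, 541, 594, 634, 637, 640, 670, 678, 688
Drop lowest 1 (487) and highest 1 (688)
Remaining (n=10): Σ = 5973, mean = 5973/10 = 597.300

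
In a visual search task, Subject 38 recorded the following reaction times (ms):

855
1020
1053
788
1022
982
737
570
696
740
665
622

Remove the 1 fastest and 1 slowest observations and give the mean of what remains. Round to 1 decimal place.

812.7 ms

Sorted: 570, 622, 665, 696, 737, 740, 788, 855, 982, 1020, 1022, 1053
Drop lowest 1 (570) and highest 1 (1053)
Remaining (n=10): Σ = 8127, mean = 8127/10 = 812.700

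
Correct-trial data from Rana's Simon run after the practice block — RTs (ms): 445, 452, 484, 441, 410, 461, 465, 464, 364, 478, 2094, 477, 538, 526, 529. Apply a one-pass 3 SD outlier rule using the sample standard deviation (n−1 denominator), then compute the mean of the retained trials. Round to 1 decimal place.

n = 15, ΣRT = 8628, M = 575.200
Σ(x−M)² = 2499688.40; s = √(2499688.40/14) = 422.551
Cutoffs: 575.200 ± 3·422.551 → [-692.5, 1842.9]
Outside: 2094 → excluded.
Retained (n=14): Σ = 6534, mean = 6534/14 = 466.714

466.7 ms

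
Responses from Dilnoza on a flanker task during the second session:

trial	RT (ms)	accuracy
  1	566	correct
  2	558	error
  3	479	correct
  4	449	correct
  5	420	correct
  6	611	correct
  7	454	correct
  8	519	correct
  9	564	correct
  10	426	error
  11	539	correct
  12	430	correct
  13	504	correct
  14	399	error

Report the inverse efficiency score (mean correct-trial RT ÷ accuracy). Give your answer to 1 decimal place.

Correct trials (n=11): 566, 479, 449, 420, 611, 454, 519, 564, 539, 430, 504
Mean correct RT = 5535/11 = 503.1818 ms
Proportion correct = 11/14
IES = 503.1818 / (11/14) = 640.413 ms

640.4 ms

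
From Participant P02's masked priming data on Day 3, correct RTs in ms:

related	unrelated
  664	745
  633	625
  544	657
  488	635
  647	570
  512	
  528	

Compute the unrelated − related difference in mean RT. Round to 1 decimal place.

72.7 ms

M(related) = 4016/7 = 573.714
M(unrelated) = 3232/5 = 646.400
Difference = 646.400 − 573.714 = 72.686 ms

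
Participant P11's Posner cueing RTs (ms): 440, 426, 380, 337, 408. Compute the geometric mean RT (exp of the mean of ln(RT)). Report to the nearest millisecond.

ln(RT): 6.0868, 6.0544, 5.9402, 5.8201, 6.0113
Mean ln(RT) = 29.9127/5 = 5.98255
Geometric mean = exp(5.98255) = 396.45 ms

396 ms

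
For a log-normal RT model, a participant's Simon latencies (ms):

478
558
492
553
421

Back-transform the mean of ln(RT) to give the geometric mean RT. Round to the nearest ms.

498 ms

ln(RT): 6.1696, 6.3244, 6.1985, 6.3154, 6.0426
Mean ln(RT) = 31.0504/5 = 6.21009
Geometric mean = exp(6.21009) = 497.74 ms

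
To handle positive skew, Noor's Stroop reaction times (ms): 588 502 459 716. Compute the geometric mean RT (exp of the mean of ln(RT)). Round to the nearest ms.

ln(RT): 6.3767, 6.2186, 6.1291, 6.5737
Mean ln(RT) = 25.2981/4 = 6.32451
Geometric mean = exp(6.32451) = 558.09 ms

558 ms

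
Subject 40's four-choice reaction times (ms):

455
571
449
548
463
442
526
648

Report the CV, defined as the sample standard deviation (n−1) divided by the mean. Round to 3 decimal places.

0.144

n = 8, Σ = 4102, M = 512.7500
Σ(x−M)² = 37983.500; s = √(37983.500/7) = 73.6628
CV = 73.6628 / 512.7500 = 0.14366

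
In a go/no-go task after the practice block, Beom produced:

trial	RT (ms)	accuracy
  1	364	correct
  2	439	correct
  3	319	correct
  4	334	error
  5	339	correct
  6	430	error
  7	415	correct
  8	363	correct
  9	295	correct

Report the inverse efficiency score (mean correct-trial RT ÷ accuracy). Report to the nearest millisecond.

Correct trials (n=7): 364, 439, 319, 339, 415, 363, 295
Mean correct RT = 2534/7 = 362.0000 ms
Proportion correct = 7/9
IES = 362.0000 / (7/9) = 465.429 ms

465 ms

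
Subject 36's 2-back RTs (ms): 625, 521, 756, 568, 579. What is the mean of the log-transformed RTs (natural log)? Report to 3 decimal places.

ln(RT): 6.4378, 6.2558, 6.6280, 6.3421, 6.3613
Σ ln(RT) = 32.0250
Mean = 32.0250/5 = 6.40499

6.405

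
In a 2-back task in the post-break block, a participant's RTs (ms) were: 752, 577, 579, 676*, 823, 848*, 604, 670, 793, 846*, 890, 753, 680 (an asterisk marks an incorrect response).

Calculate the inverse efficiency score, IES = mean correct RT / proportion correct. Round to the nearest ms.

Correct trials (n=10): 752, 577, 579, 823, 604, 670, 793, 890, 753, 680
Mean correct RT = 7121/10 = 712.1000 ms
Proportion correct = 10/13
IES = 712.1000 / (10/13) = 925.730 ms

926 ms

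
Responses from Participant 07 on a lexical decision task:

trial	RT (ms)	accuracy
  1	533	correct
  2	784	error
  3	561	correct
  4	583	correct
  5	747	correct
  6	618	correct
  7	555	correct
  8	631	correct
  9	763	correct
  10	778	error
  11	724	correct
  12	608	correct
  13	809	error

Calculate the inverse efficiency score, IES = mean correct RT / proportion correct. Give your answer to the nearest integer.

Correct trials (n=10): 533, 561, 583, 747, 618, 555, 631, 763, 724, 608
Mean correct RT = 6323/10 = 632.3000 ms
Proportion correct = 10/13
IES = 632.3000 / (10/13) = 821.990 ms

822 ms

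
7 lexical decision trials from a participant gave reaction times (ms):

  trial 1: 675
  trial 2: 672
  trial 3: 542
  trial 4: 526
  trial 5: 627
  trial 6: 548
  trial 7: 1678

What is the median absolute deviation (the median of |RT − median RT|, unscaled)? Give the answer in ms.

Sorted: 526, 542, 548, 627, 672, 675, 1678 → median = 627
|x − 627|: 48, 45, 85, 101, 0, 79, 1051
Sorted deviations: 0, 45, 48, 79, 85, 101, 1051 → MAD = 79

79 ms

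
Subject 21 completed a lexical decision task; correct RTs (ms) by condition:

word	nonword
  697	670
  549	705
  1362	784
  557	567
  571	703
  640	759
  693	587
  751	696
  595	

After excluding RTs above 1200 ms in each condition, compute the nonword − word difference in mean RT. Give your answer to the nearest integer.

52 ms

word: exclude 1362
M(word) = 5053/8 = 631.625
M(nonword) = 5471/8 = 683.875
Difference = 683.875 − 631.625 = 52.250 ms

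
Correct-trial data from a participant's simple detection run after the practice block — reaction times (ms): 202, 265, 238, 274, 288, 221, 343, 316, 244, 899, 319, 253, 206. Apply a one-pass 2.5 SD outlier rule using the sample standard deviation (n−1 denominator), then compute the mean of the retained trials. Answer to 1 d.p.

264.1 ms

n = 13, ΣRT = 4068, M = 312.923
Σ(x−M)² = 395010.92; s = √(395010.92/12) = 181.432
Cutoffs: 312.923 ± 2.5·181.432 → [-140.7, 766.5]
Outside: 899 → excluded.
Retained (n=12): Σ = 3169, mean = 3169/12 = 264.083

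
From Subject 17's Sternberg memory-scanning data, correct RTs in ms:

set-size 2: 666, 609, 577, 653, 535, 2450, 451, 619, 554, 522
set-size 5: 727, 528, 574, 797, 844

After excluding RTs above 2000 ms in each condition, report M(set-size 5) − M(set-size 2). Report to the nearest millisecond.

118 ms

set-size 2: exclude 2450
M(set-size 2) = 5186/9 = 576.222
M(set-size 5) = 3470/5 = 694.000
Difference = 694.000 − 576.222 = 117.778 ms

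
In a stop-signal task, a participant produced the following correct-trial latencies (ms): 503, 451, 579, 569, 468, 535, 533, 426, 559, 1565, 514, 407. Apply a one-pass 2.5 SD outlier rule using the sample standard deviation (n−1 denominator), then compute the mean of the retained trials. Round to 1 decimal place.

504.0 ms

n = 12, ΣRT = 7109, M = 592.417
Σ(x−M)² = 1066286.92; s = √(1066286.92/11) = 311.344
Cutoffs: 592.417 ± 2.5·311.344 → [-185.9, 1370.8]
Outside: 1565 → excluded.
Retained (n=11): Σ = 5544, mean = 5544/11 = 504.000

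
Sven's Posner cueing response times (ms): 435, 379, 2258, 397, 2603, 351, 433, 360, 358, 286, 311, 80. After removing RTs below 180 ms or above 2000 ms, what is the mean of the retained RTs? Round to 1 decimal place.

Excluded: 80, 2258, 2603
Retained (n=9): Σ = 3310
Mean = 3310/9 = 367.7778

367.8 ms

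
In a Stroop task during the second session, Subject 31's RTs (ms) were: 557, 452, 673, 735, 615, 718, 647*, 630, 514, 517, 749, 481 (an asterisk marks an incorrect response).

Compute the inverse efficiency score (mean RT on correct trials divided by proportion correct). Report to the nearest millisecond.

Correct trials (n=11): 557, 452, 673, 735, 615, 718, 630, 514, 517, 749, 481
Mean correct RT = 6641/11 = 603.7273 ms
Proportion correct = 11/12
IES = 603.7273 / (11/12) = 658.612 ms

659 ms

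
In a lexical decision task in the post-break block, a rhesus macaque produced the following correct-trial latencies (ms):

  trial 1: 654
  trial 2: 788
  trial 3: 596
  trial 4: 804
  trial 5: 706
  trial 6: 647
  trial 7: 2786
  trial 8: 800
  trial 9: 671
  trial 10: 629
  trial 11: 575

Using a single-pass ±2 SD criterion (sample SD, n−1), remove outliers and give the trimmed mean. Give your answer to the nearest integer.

n = 11, ΣRT = 9656, M = 877.818
Σ(x−M)² = 4069427.64; s = √(4069427.64/10) = 637.921
Cutoffs: 877.818 ± 2·637.921 → [-398.0, 2153.7]
Outside: 2786 → excluded.
Retained (n=10): Σ = 6870, mean = 6870/10 = 687.000

687 ms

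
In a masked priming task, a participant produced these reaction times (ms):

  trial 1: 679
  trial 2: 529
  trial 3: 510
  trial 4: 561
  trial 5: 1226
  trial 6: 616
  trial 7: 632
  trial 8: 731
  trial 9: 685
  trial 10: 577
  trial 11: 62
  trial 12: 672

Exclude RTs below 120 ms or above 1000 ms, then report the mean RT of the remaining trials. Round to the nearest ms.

619 ms

Excluded: 62, 1226
Retained (n=10): Σ = 6192
Mean = 6192/10 = 619.2000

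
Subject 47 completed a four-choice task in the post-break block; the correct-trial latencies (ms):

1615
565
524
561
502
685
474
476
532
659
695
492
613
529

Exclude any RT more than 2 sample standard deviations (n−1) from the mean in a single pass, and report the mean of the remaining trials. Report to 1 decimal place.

n = 14, ΣRT = 8922, M = 637.286
Σ(x−M)² = 1101368.86; s = √(1101368.86/13) = 291.068
Cutoffs: 637.286 ± 2·291.068 → [55.1, 1219.4]
Outside: 1615 → excluded.
Retained (n=13): Σ = 7307, mean = 7307/13 = 562.077

562.1 ms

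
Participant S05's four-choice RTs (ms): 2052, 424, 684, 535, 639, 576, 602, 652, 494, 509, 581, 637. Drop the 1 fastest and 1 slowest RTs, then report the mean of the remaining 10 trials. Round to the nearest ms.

Sorted: 424, 494, 509, 535, 576, 581, 602, 637, 639, 652, 684, 2052
Drop lowest 1 (424) and highest 1 (2052)
Remaining (n=10): Σ = 5909, mean = 5909/10 = 590.900

591 ms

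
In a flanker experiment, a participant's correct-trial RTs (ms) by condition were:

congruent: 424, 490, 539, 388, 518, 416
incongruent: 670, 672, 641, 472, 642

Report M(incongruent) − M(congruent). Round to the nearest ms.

157 ms

M(congruent) = 2775/6 = 462.500
M(incongruent) = 3097/5 = 619.400
Difference = 619.400 − 462.500 = 156.900 ms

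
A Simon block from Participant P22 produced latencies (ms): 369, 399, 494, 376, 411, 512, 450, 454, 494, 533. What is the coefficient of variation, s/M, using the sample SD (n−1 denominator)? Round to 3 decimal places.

n = 10, Σ = 4492, M = 449.2000
Σ(x−M)² = 30773.600; s = √(30773.600/9) = 58.4747
CV = 58.4747 / 449.2000 = 0.13018

0.130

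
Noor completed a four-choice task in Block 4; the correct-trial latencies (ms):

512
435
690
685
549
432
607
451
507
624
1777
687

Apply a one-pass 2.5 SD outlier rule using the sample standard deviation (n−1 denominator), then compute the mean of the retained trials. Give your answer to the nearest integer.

n = 12, ΣRT = 7956, M = 663.000
Σ(x−M)² = 1457864.00; s = √(1457864.00/11) = 364.051
Cutoffs: 663.000 ± 2.5·364.051 → [-247.1, 1573.1]
Outside: 1777 → excluded.
Retained (n=11): Σ = 6179, mean = 6179/11 = 561.727

562 ms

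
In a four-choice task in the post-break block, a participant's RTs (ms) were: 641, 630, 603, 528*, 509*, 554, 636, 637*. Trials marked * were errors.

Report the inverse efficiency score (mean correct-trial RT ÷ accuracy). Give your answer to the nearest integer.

980 ms

Correct trials (n=5): 641, 630, 603, 554, 636
Mean correct RT = 3064/5 = 612.8000 ms
Proportion correct = 5/8
IES = 612.8000 / (5/8) = 980.480 ms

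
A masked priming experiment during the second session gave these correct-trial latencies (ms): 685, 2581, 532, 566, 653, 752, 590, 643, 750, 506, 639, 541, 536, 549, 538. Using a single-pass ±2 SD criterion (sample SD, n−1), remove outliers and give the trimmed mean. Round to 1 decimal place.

n = 15, ΣRT = 11061, M = 737.400
Σ(x−M)² = 3728925.60; s = √(3728925.60/14) = 516.093
Cutoffs: 737.400 ± 2·516.093 → [-294.8, 1769.6]
Outside: 2581 → excluded.
Retained (n=14): Σ = 8480, mean = 8480/14 = 605.714

605.7 ms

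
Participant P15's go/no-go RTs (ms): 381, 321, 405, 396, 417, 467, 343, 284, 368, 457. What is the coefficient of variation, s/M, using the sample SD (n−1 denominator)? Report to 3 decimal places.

n = 10, Σ = 3839, M = 383.9000
Σ(x−M)² = 29806.900; s = √(29806.900/9) = 57.5489
CV = 57.5489 / 383.9000 = 0.14991

0.150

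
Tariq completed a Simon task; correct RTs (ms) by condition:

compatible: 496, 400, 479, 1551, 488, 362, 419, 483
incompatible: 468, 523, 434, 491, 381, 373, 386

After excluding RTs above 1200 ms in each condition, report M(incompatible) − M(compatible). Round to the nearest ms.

compatible: exclude 1551
M(compatible) = 3127/7 = 446.714
M(incompatible) = 3056/7 = 436.571
Difference = 436.571 − 446.714 = -10.143 ms

-10 ms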